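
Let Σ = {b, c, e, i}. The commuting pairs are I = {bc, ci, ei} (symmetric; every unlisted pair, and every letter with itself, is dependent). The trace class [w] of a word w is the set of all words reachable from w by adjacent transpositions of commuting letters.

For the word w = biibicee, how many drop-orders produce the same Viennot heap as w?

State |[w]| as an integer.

#0=b has no predecessor
#1=i depends on [0:b]
#2=i depends on [1:i]
#3=b depends on [2:i]
#4=i depends on [3:b]
#5=c has no predecessor
#6=e depends on [3:b, 5:c]
#7=e depends on [6:e]
sources: [0:b, 5:c]
N(rest) = Σ N(rest − s) over sources s of rest; N(one piece) = 1:
  size 1 → [4]=1  [7]=1
  size 2 → [4,7]=2  [6,7]=1
  size 3 → [4,6,7]=3  [5,6,7]=1
  size 4 → [3,4,6,7]=3  [4,5,6,7]=4
  size 5 → [2,3,4,6,7]=3  [3,4,5,6,7]=7
  size 6 → [1,2,3,4,6,7]=3  [2,3,4,5,6,7]=10
  first=0(b) contributes 13
  first=5(c) contributes 3
|[w]| = 16

16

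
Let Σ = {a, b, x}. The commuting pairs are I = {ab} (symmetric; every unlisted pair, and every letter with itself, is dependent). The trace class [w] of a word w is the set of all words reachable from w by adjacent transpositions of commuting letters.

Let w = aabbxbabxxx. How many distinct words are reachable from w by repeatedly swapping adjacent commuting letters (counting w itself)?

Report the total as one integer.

18

0(a) covers ∅
1(a) covers 0:a
2(b) covers ∅
3(b) covers 2:b
4(x) covers 1:a, 3:b
5(b) covers 4:x
6(a) covers 4:x
7(b) covers 5:b
8(x) covers 6:a, 7:b
9(x) covers 8:x
10(x) covers 9:x
floor of heap: 0:a, 2:b
completions by unplaced set U, small U first (add the entries for U minus each lowest piece of U):
  |U|=1: {10}:1
  |U|=2: {9,10}:1
  |U|=3: {8,9,10}:1
  |U|=4: {6,8,9,10}:1  {7,8,9,10}:1
  |U|=5: {5,7,8,9,10}:1  {6,7,8,9,10}:2
  |U|=6: {5,6,7,8,9,10}:3
  |U|=7: {4,5,6,7,8,9,10}:3
  |U|=8: {1,4,5,6,7,8,9,10}:3  {3,4,5,6,7,8,9,10}:3
  |U|=9: {0,1,4,5,6,7,8,9,10}:3  {1,3,4,5,6,7,8,9,10}:6  {2,3,4,5,6,7,8,9,10}:3
  start at 0(a): 9
  start at 2(b): 9
sum over floor = 18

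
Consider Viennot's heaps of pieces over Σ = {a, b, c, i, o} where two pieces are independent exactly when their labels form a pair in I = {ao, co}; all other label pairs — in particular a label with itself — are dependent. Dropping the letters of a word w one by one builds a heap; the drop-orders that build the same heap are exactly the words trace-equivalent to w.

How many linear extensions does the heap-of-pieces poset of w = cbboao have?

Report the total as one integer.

piece 0:c — minimal
piece 1:b rests on {0:c}
piece 2:b rests on {1:b}
piece 3:o rests on {2:b}
piece 4:a rests on {2:b}
piece 5:o rests on {3:o}
minimal pieces: {0:c}
ways to finish when only these pieces remain (= sum over removing one remaining piece with nothing left below it):
  1 left: {4}→1  {5}→1
  2 left: {3,5}→1  {4,5}→2
  3 left: {3,4,5}→3
  4 left: {2,3,4,5}→3
  placing 0:c first → 3 extensions

3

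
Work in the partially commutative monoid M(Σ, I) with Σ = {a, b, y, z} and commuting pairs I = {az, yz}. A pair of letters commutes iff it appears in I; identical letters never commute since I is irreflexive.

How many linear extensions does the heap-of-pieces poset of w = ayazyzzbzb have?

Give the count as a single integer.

35

#0=a has no predecessor
#1=y depends on [0:a]
#2=a depends on [1:y]
#3=z has no predecessor
#4=y depends on [2:a]
#5=z depends on [3:z]
#6=z depends on [5:z]
#7=b depends on [4:y, 6:z]
#8=z depends on [7:b]
#9=b depends on [8:z]
sources: [0:a, 3:z]
N(rest) = Σ N(rest − s) over sources s of rest; N(one piece) = 1:
  size 1 → [9]=1
  size 2 → [8,9]=1
  size 3 → [7,8,9]=1
  size 4 → [4,7,8,9]=1  [6,7,8,9]=1
  size 5 → [2,4,7,8,9]=1  [4,6,7,8,9]=2  [5,6,7,8,9]=1
  size 6 → [1,2,4,7,8,9]=1  [2,4,6,7,8,9]=3  [3,5,6,7,8,9]=1  [4,5,6,7,8,9]=3
  size 7 → [0,1,2,4,7,8,9]=1  [1,2,4,6,7,8,9]=4  [2,4,5,6,7,8,9]=6  [3,4,5,6,7,8,9]=4
  size 8 → [0,1,2,4,6,7,8,9]=5  [1,2,4,5,6,7,8,9]=10  [2,3,4,5,6,7,8,9]=10
  first=0(a) contributes 20
  first=3(z) contributes 15
|[w]| = 35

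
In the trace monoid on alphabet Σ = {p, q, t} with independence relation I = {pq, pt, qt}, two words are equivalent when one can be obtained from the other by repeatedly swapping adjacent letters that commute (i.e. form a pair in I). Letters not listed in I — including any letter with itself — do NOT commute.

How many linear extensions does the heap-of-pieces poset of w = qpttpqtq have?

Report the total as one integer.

560

0(q) covers ∅
1(p) covers ∅
2(t) covers ∅
3(t) covers 2:t
4(p) covers 1:p
5(q) covers 0:q
6(t) covers 3:t
7(q) covers 5:q
floor of heap: 0:q, 1:p, 2:t
completions by unplaced set U, small U first (add the entries for U minus each lowest piece of U):
  |U|=1: {4}:1  {6}:1  {7}:1
  |U|=2: {1,4}:1  {3,6}:1  {4,6}:2  {4,7}:2  {5,7}:1  {6,7}:2
  |U|=3: {0,5,7}:1  {1,4,6}:3  {1,4,7}:3  {2,3,6}:1  {3,4,6}:3  {3,6,7}:3  {4,5,7}:3  {4,6,7}:6  {5,6,7}:3
  |U|=4: {0,4,5,7}:4  {0,5,6,7}:4  {1,3,4,6}:6  {1,4,5,7}:6  {1,4,6,7}:12  {2,3,4,6}:4  {2,3,6,7}:4  {3,4,6,7}:12  {3,5,6,7}:6  {4,5,6,7}:12
  |U|=5: {0,1,4,5,7}:10  {0,3,5,6,7}:10  {0,4,5,6,7}:20  {1,2,3,4,6}:10  {1,3,4,6,7}:30  {1,4,5,6,7}:30  {2,3,4,6,7}:20  {2,3,5,6,7}:10  {3,4,5,6,7}:30
  |U|=6: {0,1,4,5,6,7}:60  {0,2,3,5,6,7}:20  {0,3,4,5,6,7}:60  {1,2,3,4,6,7}:60  {1,3,4,5,6,7}:90  {2,3,4,5,6,7}:60
  start at 0(q): 210
  start at 1(p): 140
  start at 2(t): 210
sum over floor = 560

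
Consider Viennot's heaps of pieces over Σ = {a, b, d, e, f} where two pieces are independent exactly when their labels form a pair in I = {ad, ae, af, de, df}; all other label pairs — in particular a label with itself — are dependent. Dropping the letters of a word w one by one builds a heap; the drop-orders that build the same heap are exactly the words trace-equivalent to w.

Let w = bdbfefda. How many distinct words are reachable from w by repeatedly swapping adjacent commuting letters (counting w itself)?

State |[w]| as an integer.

20

#0=b has no predecessor
#1=d depends on [0:b]
#2=b depends on [1:d]
#3=f depends on [2:b]
#4=e depends on [3:f]
#5=f depends on [4:e]
#6=d depends on [2:b]
#7=a depends on [2:b]
sources: [0:b]
N(rest) = Σ N(rest − s) over sources s of rest; N(one piece) = 1:
  size 1 → [5]=1  [6]=1  [7]=1
  size 2 → [4,5]=1  [5,6]=2  [5,7]=2  [6,7]=2
  size 3 → [3,4,5]=1  [4,5,6]=3  [4,5,7]=3  [5,6,7]=6
  size 4 → [3,4,5,6]=4  [3,4,5,7]=4  [4,5,6,7]=12
  size 5 → [3,4,5,6,7]=20
  size 6 → [2,3,4,5,6,7]=20
  first=0(b) contributes 20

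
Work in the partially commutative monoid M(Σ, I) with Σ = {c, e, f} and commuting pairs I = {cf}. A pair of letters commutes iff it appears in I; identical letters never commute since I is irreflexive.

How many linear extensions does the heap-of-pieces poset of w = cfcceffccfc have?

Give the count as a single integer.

drop 0:c onto floor
drop 1:f onto floor
drop 2:c onto {0:c}
drop 3:c onto {2:c}
drop 4:e onto {1:f, 3:c}
drop 5:f onto {4:e}
drop 6:f onto {5:f}
drop 7:c onto {4:e}
drop 8:c onto {7:c}
drop 9:f onto {6:f}
drop 10:c onto {8:c}
ground layer = {0:c, 1:f}
drop-orders for the pieces not yet dropped (sum over which currently-grounded one goes next):
  1 to go: {9} 1  {10} 1
  2 to go: {6,9} 1  {8,10} 1  {9,10} 2
  3 to go: {5,6,9} 1  {6,9,10} 3  {7,8,10} 1  {8,9,10} 3
  4 to go: {5,6,9,10} 4  {6,8,9,10} 6  {7,8,9,10} 4
  5 to go: {5,6,8,9,10} 10  {6,7,8,9,10} 10
  6 to go: {5,6,7,8,9,10} 20
  7 to go: {4,5,6,7,8,9,10} 20
  8 to go: {1,4,5,6,7,8,9,10} 20  {3,4,5,6,7,8,9,10} 20
  9 to go: {1,3,4,5,6,7,8,9,10} 40  {2,3,4,5,6,7,8,9,10} 20
  if 0:c drops first: 60 orders
  if 1:f drops first: 20 orders
heap linearizations: 80

80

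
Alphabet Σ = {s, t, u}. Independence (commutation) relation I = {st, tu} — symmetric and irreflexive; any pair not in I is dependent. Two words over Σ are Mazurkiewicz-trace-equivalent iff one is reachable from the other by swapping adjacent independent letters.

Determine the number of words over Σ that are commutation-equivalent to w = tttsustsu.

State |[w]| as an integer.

126

piece 0:t — minimal
piece 1:t rests on {0:t}
piece 2:t rests on {1:t}
piece 3:s — minimal
piece 4:u rests on {3:s}
piece 5:s rests on {4:u}
piece 6:t rests on {2:t}
piece 7:s rests on {5:s}
piece 8:u rests on {7:s}
minimal pieces: {0:t, 3:s}
ways to finish when only these pieces remain (= sum over removing one remaining piece with nothing left below it):
  1 left: {6}→1  {8}→1
  2 left: {2,6}→1  {6,8}→2  {7,8}→1
  3 left: {1,2,6}→1  {2,6,8}→3  {5,7,8}→1  {6,7,8}→3
  4 left: {0,1,2,6}→1  {1,2,6,8}→4  {2,6,7,8}→6  {4,5,7,8}→1  {5,6,7,8}→4
  5 left: {0,1,2,6,8}→5  {1,2,6,7,8}→10  {2,5,6,7,8}→10  {3,4,5,7,8}→1  {4,5,6,7,8}→5
  6 left: {0,1,2,6,7,8}→15  {1,2,5,6,7,8}→20  {2,4,5,6,7,8}→15  {3,4,5,6,7,8}→6
  7 left: {0,1,2,5,6,7,8}→35  {1,2,4,5,6,7,8}→35  {2,3,4,5,6,7,8}→21
  placing 0:t first → 56 extensions
  placing 3:s first → 70 extensions
total linear extensions = 126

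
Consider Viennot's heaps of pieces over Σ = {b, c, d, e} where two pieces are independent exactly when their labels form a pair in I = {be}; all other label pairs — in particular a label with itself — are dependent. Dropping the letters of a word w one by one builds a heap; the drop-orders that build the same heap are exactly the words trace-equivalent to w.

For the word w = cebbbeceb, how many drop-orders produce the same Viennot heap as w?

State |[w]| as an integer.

#0=c has no predecessor
#1=e depends on [0:c]
#2=b depends on [0:c]
#3=b depends on [2:b]
#4=b depends on [3:b]
#5=e depends on [1:e]
#6=c depends on [4:b, 5:e]
#7=e depends on [6:c]
#8=b depends on [6:c]
sources: [0:c]
N(rest) = Σ N(rest − s) over sources s of rest; N(one piece) = 1:
  size 1 → [7]=1  [8]=1
  size 2 → [7,8]=2
  size 3 → [6,7,8]=2
  size 4 → [4,6,7,8]=2  [5,6,7,8]=2
  size 5 → [1,5,6,7,8]=2  [3,4,6,7,8]=2  [4,5,6,7,8]=4
  size 6 → [1,4,5,6,7,8]=6  [2,3,4,6,7,8]=2  [3,4,5,6,7,8]=6
  size 7 → [1,3,4,5,6,7,8]=12  [2,3,4,5,6,7,8]=8
  first=0(c) contributes 20

20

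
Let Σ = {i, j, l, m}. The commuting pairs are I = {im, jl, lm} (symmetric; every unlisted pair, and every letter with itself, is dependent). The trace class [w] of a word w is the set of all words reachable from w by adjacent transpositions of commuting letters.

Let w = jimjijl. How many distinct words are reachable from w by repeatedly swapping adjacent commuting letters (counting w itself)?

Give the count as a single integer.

4

piece 0:j — minimal
piece 1:i rests on {0:j}
piece 2:m rests on {0:j}
piece 3:j rests on {1:i, 2:m}
piece 4:i rests on {3:j}
piece 5:j rests on {4:i}
piece 6:l rests on {4:i}
minimal pieces: {0:j}
ways to finish when only these pieces remain (= sum over removing one remaining piece with nothing left below it):
  1 left: {5}→1  {6}→1
  2 left: {5,6}→2
  3 left: {4,5,6}→2
  4 left: {3,4,5,6}→2
  5 left: {1,3,4,5,6}→2  {2,3,4,5,6}→2
  placing 0:j first → 4 extensions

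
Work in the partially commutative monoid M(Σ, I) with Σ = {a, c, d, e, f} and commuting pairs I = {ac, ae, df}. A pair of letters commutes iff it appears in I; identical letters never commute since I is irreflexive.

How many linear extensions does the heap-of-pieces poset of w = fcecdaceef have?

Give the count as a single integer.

#0=f has no predecessor
#1=c depends on [0:f]
#2=e depends on [1:c]
#3=c depends on [2:e]
#4=d depends on [3:c]
#5=a depends on [4:d]
#6=c depends on [4:d]
#7=e depends on [6:c]
#8=e depends on [7:e]
#9=f depends on [5:a, 8:e]
sources: [0:f]
N(rest) = Σ N(rest − s) over sources s of rest; N(one piece) = 1:
  size 1 → [9]=1
  size 2 → [5,9]=1  [8,9]=1
  size 3 → [5,8,9]=2  [7,8,9]=1
  size 4 → [5,7,8,9]=3  [6,7,8,9]=1
  size 5 → [5,6,7,8,9]=4
  size 6 → [4,5,6,7,8,9]=4
  size 7 → [3,4,5,6,7,8,9]=4
  size 8 → [2,3,4,5,6,7,8,9]=4
  first=0(f) contributes 4

4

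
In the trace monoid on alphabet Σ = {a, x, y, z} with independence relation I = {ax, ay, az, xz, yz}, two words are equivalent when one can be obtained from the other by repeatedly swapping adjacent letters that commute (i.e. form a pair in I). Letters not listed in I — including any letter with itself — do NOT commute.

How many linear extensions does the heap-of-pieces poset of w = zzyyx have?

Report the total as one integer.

10

piece 0:z — minimal
piece 1:z rests on {0:z}
piece 2:y — minimal
piece 3:y rests on {2:y}
piece 4:x rests on {3:y}
minimal pieces: {0:z, 2:y}
ways to finish when only these pieces remain (= sum over removing one remaining piece with nothing left below it):
  1 left: {1}→1  {4}→1
  2 left: {0,1}→1  {1,4}→2  {3,4}→1
  3 left: {0,1,4}→3  {1,3,4}→3  {2,3,4}→1
  placing 0:z first → 4 extensions
  placing 2:y first → 6 extensions
total linear extensions = 10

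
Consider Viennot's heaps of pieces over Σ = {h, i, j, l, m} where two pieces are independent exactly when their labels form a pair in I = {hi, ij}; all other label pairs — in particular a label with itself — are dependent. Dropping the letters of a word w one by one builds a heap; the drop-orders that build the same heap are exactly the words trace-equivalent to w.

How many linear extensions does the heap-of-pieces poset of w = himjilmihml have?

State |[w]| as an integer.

0(h) covers ∅
1(i) covers ∅
2(m) covers 0:h, 1:i
3(j) covers 2:m
4(i) covers 2:m
5(l) covers 3:j, 4:i
6(m) covers 5:l
7(i) covers 6:m
8(h) covers 6:m
9(m) covers 7:i, 8:h
10(l) covers 9:m
floor of heap: 0:h, 1:i
completions by unplaced set U, small U first (add the entries for U minus each lowest piece of U):
  |U|=1: {10}:1
  |U|=2: {9,10}:1
  |U|=3: {7,9,10}:1  {8,9,10}:1
  |U|=4: {7,8,9,10}:2
  |U|=5: {6,7,8,9,10}:2
  |U|=6: {5,6,7,8,9,10}:2
  |U|=7: {3,5,6,7,8,9,10}:2  {4,5,6,7,8,9,10}:2
  |U|=8: {3,4,5,6,7,8,9,10}:4
  |U|=9: {2,3,4,5,6,7,8,9,10}:4
  start at 0(h): 4
  start at 1(i): 4
sum over floor = 8

8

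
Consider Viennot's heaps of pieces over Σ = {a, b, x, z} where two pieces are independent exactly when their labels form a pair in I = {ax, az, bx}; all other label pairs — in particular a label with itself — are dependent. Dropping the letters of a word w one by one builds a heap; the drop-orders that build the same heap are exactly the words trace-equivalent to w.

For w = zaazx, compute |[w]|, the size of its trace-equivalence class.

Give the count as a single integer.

10

drop 0:z onto floor
drop 1:a onto floor
drop 2:a onto {1:a}
drop 3:z onto {0:z}
drop 4:x onto {3:z}
ground layer = {0:z, 1:a}
drop-orders for the pieces not yet dropped (sum over which currently-grounded one goes next):
  1 to go: {2} 1  {4} 1
  2 to go: {1,2} 1  {2,4} 2  {3,4} 1
  3 to go: {0,3,4} 1  {1,2,4} 3  {2,3,4} 3
  if 0:z drops first: 6 orders
  if 1:a drops first: 4 orders
heap linearizations: 10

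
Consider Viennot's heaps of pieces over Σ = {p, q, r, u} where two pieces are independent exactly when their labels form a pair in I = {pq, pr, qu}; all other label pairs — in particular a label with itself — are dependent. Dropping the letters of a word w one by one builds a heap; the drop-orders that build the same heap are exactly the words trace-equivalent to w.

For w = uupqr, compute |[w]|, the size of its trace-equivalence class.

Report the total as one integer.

7

#0=u has no predecessor
#1=u depends on [0:u]
#2=p depends on [1:u]
#3=q has no predecessor
#4=r depends on [1:u, 3:q]
sources: [0:u, 3:q]
N(rest) = Σ N(rest − s) over sources s of rest; N(one piece) = 1:
  size 1 → [2]=1  [4]=1
  size 2 → [2,4]=2  [3,4]=1
  size 3 → [1,2,4]=2  [2,3,4]=3
  first=0(u) contributes 5
  first=3(q) contributes 2
|[w]| = 7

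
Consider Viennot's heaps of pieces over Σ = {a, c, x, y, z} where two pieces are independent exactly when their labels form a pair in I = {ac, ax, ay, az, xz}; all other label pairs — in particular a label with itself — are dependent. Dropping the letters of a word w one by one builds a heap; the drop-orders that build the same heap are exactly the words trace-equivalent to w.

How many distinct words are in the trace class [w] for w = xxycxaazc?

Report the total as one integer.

piece 0:x — minimal
piece 1:x rests on {0:x}
piece 2:y rests on {1:x}
piece 3:c rests on {2:y}
piece 4:x rests on {3:c}
piece 5:a — minimal
piece 6:a rests on {5:a}
piece 7:z rests on {3:c}
piece 8:c rests on {4:x, 7:z}
minimal pieces: {0:x, 5:a}
ways to finish when only these pieces remain (= sum over removing one remaining piece with nothing left below it):
  1 left: {6}→1  {8}→1
  2 left: {4,8}→1  {5,6}→1  {6,8}→2  {7,8}→1
  3 left: {4,6,8}→3  {4,7,8}→2  {5,6,8}→3  {6,7,8}→3
  4 left: {3,4,7,8}→2  {4,5,6,8}→6  {4,6,7,8}→8  {5,6,7,8}→6
  5 left: {2,3,4,7,8}→2  {3,4,6,7,8}→10  {4,5,6,7,8}→20
  6 left: {1,2,3,4,7,8}→2  {2,3,4,6,7,8}→12  {3,4,5,6,7,8}→30
  7 left: {0,1,2,3,4,7,8}→2  {1,2,3,4,6,7,8}→14  {2,3,4,5,6,7,8}→42
  placing 0:x first → 56 extensions
  placing 5:a first → 16 extensions
total linear extensions = 72

72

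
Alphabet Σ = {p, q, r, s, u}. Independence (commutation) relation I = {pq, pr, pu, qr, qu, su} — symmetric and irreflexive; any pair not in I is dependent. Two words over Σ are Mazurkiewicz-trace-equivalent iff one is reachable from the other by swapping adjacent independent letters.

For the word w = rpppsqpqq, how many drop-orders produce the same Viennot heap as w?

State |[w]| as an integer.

drop 0:r onto floor
drop 1:p onto floor
drop 2:p onto {1:p}
drop 3:p onto {2:p}
drop 4:s onto {0:r, 3:p}
drop 5:q onto {4:s}
drop 6:p onto {4:s}
drop 7:q onto {5:q}
drop 8:q onto {7:q}
ground layer = {0:r, 1:p}
drop-orders for the pieces not yet dropped (sum over which currently-grounded one goes next):
  1 to go: {6} 1  {8} 1
  2 to go: {6,8} 2  {7,8} 1
  3 to go: {5,7,8} 1  {6,7,8} 3
  4 to go: {5,6,7,8} 4
  5 to go: {4,5,6,7,8} 4
  6 to go: {0,4,5,6,7,8} 4  {3,4,5,6,7,8} 4
  7 to go: {0,3,4,5,6,7,8} 8  {2,3,4,5,6,7,8} 4
  if 0:r drops first: 4 orders
  if 1:p drops first: 12 orders
heap linearizations: 16

16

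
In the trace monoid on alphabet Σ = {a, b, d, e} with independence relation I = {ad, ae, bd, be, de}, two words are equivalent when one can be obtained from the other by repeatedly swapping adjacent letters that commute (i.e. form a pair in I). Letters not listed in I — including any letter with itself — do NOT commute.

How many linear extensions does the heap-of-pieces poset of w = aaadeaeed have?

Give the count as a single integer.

0(a) covers ∅
1(a) covers 0:a
2(a) covers 1:a
3(d) covers ∅
4(e) covers ∅
5(a) covers 2:a
6(e) covers 4:e
7(e) covers 6:e
8(d) covers 3:d
floor of heap: 0:a, 3:d, 4:e
completions by unplaced set U, small U first (add the entries for U minus each lowest piece of U):
  |U|=1: {5}:1  {7}:1  {8}:1
  |U|=2: {2,5}:1  {3,8}:1  {5,7}:2  {5,8}:2  {6,7}:1  {7,8}:2
  |U|=3: {1,2,5}:1  {2,5,7}:3  {2,5,8}:3  {3,5,8}:3  {3,7,8}:3  {4,6,7}:1  {5,6,7}:3  {5,7,8}:6  {6,7,8}:3
  |U|=4: {0,1,2,5}:1  {1,2,5,7}:4  {1,2,5,8}:4  {2,3,5,8}:6  {2,5,6,7}:6  {2,5,7,8}:12  {3,5,7,8}:12  {3,6,7,8}:6  {4,5,6,7}:4  {4,6,7,8}:4  {5,6,7,8}:12
  |U|=5: {0,1,2,5,7}:5  {0,1,2,5,8}:5  {1,2,3,5,8}:10  {1,2,5,6,7}:10  {1,2,5,7,8}:20  {2,3,5,7,8}:30  {2,4,5,6,7}:10  {2,5,6,7,8}:30  {3,4,6,7,8}:10  {3,5,6,7,8}:30  {4,5,6,7,8}:20
  |U|=6: {0,1,2,3,5,8}:15  {0,1,2,5,6,7}:15  {0,1,2,5,7,8}:30  {1,2,3,5,7,8}:60  {1,2,4,5,6,7}:20  {1,2,5,6,7,8}:60  {2,3,5,6,7,8}:90  {2,4,5,6,7,8}:60  {3,4,5,6,7,8}:60
  |U|=7: {0,1,2,3,5,7,8}:105  {0,1,2,4,5,6,7}:35  {0,1,2,5,6,7,8}:105  {1,2,3,5,6,7,8}:210  {1,2,4,5,6,7,8}:140  {2,3,4,5,6,7,8}:210
  start at 0(a): 560
  start at 3(d): 280
  start at 4(e): 420
sum over floor = 1260

1260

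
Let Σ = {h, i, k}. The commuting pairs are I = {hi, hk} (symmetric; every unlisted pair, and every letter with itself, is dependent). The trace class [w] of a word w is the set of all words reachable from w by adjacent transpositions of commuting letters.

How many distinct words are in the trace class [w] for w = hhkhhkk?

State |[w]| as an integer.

drop 0:h onto floor
drop 1:h onto {0:h}
drop 2:k onto floor
drop 3:h onto {1:h}
drop 4:h onto {3:h}
drop 5:k onto {2:k}
drop 6:k onto {5:k}
ground layer = {0:h, 2:k}
drop-orders for the pieces not yet dropped (sum over which currently-grounded one goes next):
  1 to go: {4} 1  {6} 1
  2 to go: {3,4} 1  {4,6} 2  {5,6} 1
  3 to go: {1,3,4} 1  {2,5,6} 1  {3,4,6} 3  {4,5,6} 3
  4 to go: {0,1,3,4} 1  {1,3,4,6} 4  {2,4,5,6} 4  {3,4,5,6} 6
  5 to go: {0,1,3,4,6} 5  {1,3,4,5,6} 10  {2,3,4,5,6} 10
  if 0:h drops first: 20 orders
  if 2:k drops first: 15 orders
heap linearizations: 35

35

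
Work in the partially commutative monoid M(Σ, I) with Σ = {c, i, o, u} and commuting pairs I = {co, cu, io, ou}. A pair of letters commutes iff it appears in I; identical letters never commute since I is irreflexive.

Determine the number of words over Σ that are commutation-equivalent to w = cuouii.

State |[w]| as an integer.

#0=c has no predecessor
#1=u has no predecessor
#2=o has no predecessor
#3=u depends on [1:u]
#4=i depends on [0:c, 3:u]
#5=i depends on [4:i]
sources: [0:c, 1:u, 2:o]
N(rest) = Σ N(rest − s) over sources s of rest; N(one piece) = 1:
  size 1 → [2]=1  [5]=1
  size 2 → [2,5]=2  [4,5]=1
  size 3 → [0,4,5]=1  [2,4,5]=3  [3,4,5]=1
  size 4 → [0,2,4,5]=4  [0,3,4,5]=2  [1,3,4,5]=1  [2,3,4,5]=4
  first=0(c) contributes 5
  first=1(u) contributes 10
  first=2(o) contributes 3
|[w]| = 18

18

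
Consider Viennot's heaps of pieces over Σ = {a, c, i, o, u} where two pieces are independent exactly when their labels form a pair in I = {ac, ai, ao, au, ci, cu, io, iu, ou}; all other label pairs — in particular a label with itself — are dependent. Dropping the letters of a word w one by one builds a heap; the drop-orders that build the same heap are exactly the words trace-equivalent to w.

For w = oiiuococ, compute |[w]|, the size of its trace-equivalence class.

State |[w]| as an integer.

0(o) covers ∅
1(i) covers ∅
2(i) covers 1:i
3(u) covers ∅
4(o) covers 0:o
5(c) covers 4:o
6(o) covers 5:c
7(c) covers 6:o
floor of heap: 0:o, 1:i, 3:u
completions by unplaced set U, small U first (add the entries for U minus each lowest piece of U):
  |U|=1: {2}:1  {3}:1  {7}:1
  |U|=2: {1,2}:1  {2,3}:2  {2,7}:2  {3,7}:2  {6,7}:1
  |U|=3: {1,2,3}:3  {1,2,7}:3  {2,3,7}:6  {2,6,7}:3  {3,6,7}:3  {5,6,7}:1
  |U|=4: {1,2,3,7}:12  {1,2,6,7}:6  {2,3,6,7}:12  {2,5,6,7}:4  {3,5,6,7}:4  {4,5,6,7}:1
  |U|=5: {0,4,5,6,7}:1  {1,2,3,6,7}:30  {1,2,5,6,7}:10  {2,3,5,6,7}:20  {2,4,5,6,7}:5  {3,4,5,6,7}:5
  |U|=6: {0,2,4,5,6,7}:6  {0,3,4,5,6,7}:6  {1,2,3,5,6,7}:60  {1,2,4,5,6,7}:15  {2,3,4,5,6,7}:30
  start at 0(o): 105
  start at 1(i): 42
  start at 3(u): 21
sum over floor = 168

168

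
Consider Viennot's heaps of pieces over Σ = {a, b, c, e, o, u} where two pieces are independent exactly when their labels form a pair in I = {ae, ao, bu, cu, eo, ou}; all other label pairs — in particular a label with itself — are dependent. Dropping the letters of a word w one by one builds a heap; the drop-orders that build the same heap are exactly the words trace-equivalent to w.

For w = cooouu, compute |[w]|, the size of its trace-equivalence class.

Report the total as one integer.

15

piece 0:c — minimal
piece 1:o rests on {0:c}
piece 2:o rests on {1:o}
piece 3:o rests on {2:o}
piece 4:u — minimal
piece 5:u rests on {4:u}
minimal pieces: {0:c, 4:u}
ways to finish when only these pieces remain (= sum over removing one remaining piece with nothing left below it):
  1 left: {3}→1  {5}→1
  2 left: {2,3}→1  {3,5}→2  {4,5}→1
  3 left: {1,2,3}→1  {2,3,5}→3  {3,4,5}→3
  4 left: {0,1,2,3}→1  {1,2,3,5}→4  {2,3,4,5}→6
  placing 0:c first → 10 extensions
  placing 4:u first → 5 extensions
total linear extensions = 15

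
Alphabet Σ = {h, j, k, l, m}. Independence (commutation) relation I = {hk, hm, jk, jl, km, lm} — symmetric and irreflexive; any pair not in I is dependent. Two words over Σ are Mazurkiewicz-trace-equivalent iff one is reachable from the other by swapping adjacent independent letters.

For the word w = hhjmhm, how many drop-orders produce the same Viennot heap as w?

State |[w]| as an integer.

3

#0=h has no predecessor
#1=h depends on [0:h]
#2=j depends on [1:h]
#3=m depends on [2:j]
#4=h depends on [2:j]
#5=m depends on [3:m]
sources: [0:h]
N(rest) = Σ N(rest − s) over sources s of rest; N(one piece) = 1:
  size 1 → [4]=1  [5]=1
  size 2 → [3,5]=1  [4,5]=2
  size 3 → [3,4,5]=3
  size 4 → [2,3,4,5]=3
  first=0(h) contributes 3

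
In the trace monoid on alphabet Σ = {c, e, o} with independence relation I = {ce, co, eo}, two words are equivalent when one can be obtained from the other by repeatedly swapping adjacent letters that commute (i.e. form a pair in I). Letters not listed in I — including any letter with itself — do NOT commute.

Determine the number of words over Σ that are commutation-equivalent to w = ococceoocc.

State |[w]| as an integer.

0(o) covers ∅
1(c) covers ∅
2(o) covers 0:o
3(c) covers 1:c
4(c) covers 3:c
5(e) covers ∅
6(o) covers 2:o
7(o) covers 6:o
8(c) covers 4:c
9(c) covers 8:c
floor of heap: 0:o, 1:c, 5:e
completions by unplaced set U, small U first (add the entries for U minus each lowest piece of U):
  |U|=1: {5}:1  {7}:1  {9}:1
  |U|=2: {5,7}:2  {5,9}:2  {6,7}:1  {7,9}:2  {8,9}:1
  |U|=3: {2,6,7}:1  {4,8,9}:1  {5,6,7}:3  {5,7,9}:6  {5,8,9}:3  {6,7,9}:3  {7,8,9}:3
  |U|=4: {0,2,6,7}:1  {2,5,6,7}:4  {2,6,7,9}:4  {3,4,8,9}:1  {4,5,8,9}:4  {4,7,8,9}:4  {5,6,7,9}:12  {5,7,8,9}:12  {6,7,8,9}:6
  |U|=5: {0,2,5,6,7}:5  {0,2,6,7,9}:5  {1,3,4,8,9}:1  {2,5,6,7,9}:20  {2,6,7,8,9}:10  {3,4,5,8,9}:5  {3,4,7,8,9}:5  {4,5,7,8,9}:20  {4,6,7,8,9}:10  {5,6,7,8,9}:30
  |U|=6: {0,2,5,6,7,9}:30  {0,2,6,7,8,9}:15  {1,3,4,5,8,9}:6  {1,3,4,7,8,9}:6  {2,4,6,7,8,9}:20  {2,5,6,7,8,9}:60  {3,4,5,7,8,9}:30  {3,4,6,7,8,9}:15  {4,5,6,7,8,9}:60
  |U|=7: {0,2,4,6,7,8,9}:35  {0,2,5,6,7,8,9}:105  {1,3,4,5,7,8,9}:42  {1,3,4,6,7,8,9}:21  {2,3,4,6,7,8,9}:35  {2,4,5,6,7,8,9}:140  {3,4,5,6,7,8,9}:105
  |U|=8: {0,2,3,4,6,7,8,9}:70  {0,2,4,5,6,7,8,9}:280  {1,2,3,4,6,7,8,9}:56  {1,3,4,5,6,7,8,9}:168  {2,3,4,5,6,7,8,9}:280
  start at 0(o): 504
  start at 1(c): 630
  start at 5(e): 126
sum over floor = 1260

1260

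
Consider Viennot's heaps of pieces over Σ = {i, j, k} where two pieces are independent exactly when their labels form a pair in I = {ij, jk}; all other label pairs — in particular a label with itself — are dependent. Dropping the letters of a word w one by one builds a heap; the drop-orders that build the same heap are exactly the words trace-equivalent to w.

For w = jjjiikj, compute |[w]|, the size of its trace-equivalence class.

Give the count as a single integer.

35

#0=j has no predecessor
#1=j depends on [0:j]
#2=j depends on [1:j]
#3=i has no predecessor
#4=i depends on [3:i]
#5=k depends on [4:i]
#6=j depends on [2:j]
sources: [0:j, 3:i]
N(rest) = Σ N(rest − s) over sources s of rest; N(one piece) = 1:
  size 1 → [5]=1  [6]=1
  size 2 → [2,6]=1  [4,5]=1  [5,6]=2
  size 3 → [1,2,6]=1  [2,5,6]=3  [3,4,5]=1  [4,5,6]=3
  size 4 → [0,1,2,6]=1  [1,2,5,6]=4  [2,4,5,6]=6  [3,4,5,6]=4
  size 5 → [0,1,2,5,6]=5  [1,2,4,5,6]=10  [2,3,4,5,6]=10
  first=0(j) contributes 20
  first=3(i) contributes 15
|[w]| = 35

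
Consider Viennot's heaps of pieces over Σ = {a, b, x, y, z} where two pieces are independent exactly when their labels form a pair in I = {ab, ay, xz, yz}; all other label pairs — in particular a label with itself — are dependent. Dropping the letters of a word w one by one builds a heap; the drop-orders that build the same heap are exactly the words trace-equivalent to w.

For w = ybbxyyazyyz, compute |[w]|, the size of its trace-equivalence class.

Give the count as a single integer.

0(y) covers ∅
1(b) covers 0:y
2(b) covers 1:b
3(x) covers 2:b
4(y) covers 3:x
5(y) covers 4:y
6(a) covers 3:x
7(z) covers 6:a
8(y) covers 5:y
9(y) covers 8:y
10(z) covers 7:z
floor of heap: 0:y
completions by unplaced set U, small U first (add the entries for U minus each lowest piece of U):
  |U|=1: {9}:1  {10}:1
  |U|=2: {7,10}:1  {8,9}:1  {9,10}:2
  |U|=3: {5,8,9}:1  {6,7,10}:1  {7,9,10}:3  {8,9,10}:3
  |U|=4: {4,5,8,9}:1  {5,8,9,10}:4  {6,7,9,10}:4  {7,8,9,10}:6
  |U|=5: {4,5,8,9,10}:5  {5,7,8,9,10}:10  {6,7,8,9,10}:10
  |U|=6: {4,5,7,8,9,10}:15  {5,6,7,8,9,10}:20
  |U|=7: {4,5,6,7,8,9,10}:35
  |U|=8: {3,4,5,6,7,8,9,10}:35
  |U|=9: {2,3,4,5,6,7,8,9,10}:35
  start at 0(y): 35

35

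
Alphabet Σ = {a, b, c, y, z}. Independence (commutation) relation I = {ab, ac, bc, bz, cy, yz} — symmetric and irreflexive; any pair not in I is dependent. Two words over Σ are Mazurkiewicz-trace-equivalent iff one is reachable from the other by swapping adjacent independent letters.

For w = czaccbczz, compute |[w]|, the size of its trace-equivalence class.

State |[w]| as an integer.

0(c) covers ∅
1(z) covers 0:c
2(a) covers 1:z
3(c) covers 1:z
4(c) covers 3:c
5(b) covers ∅
6(c) covers 4:c
7(z) covers 2:a, 6:c
8(z) covers 7:z
floor of heap: 0:c, 5:b
completions by unplaced set U, small U first (add the entries for U minus each lowest piece of U):
  |U|=1: {5}:1  {8}:1
  |U|=2: {5,8}:2  {7,8}:1
  |U|=3: {2,7,8}:1  {5,7,8}:3  {6,7,8}:1
  |U|=4: {2,5,7,8}:4  {2,6,7,8}:2  {4,6,7,8}:1  {5,6,7,8}:4
  |U|=5: {2,4,6,7,8}:3  {2,5,6,7,8}:10  {3,4,6,7,8}:1  {4,5,6,7,8}:5
  |U|=6: {2,3,4,6,7,8}:4  {2,4,5,6,7,8}:18  {3,4,5,6,7,8}:6
  |U|=7: {1,2,3,4,6,7,8}:4  {2,3,4,5,6,7,8}:28
  start at 0(c): 32
  start at 5(b): 4
sum over floor = 36

36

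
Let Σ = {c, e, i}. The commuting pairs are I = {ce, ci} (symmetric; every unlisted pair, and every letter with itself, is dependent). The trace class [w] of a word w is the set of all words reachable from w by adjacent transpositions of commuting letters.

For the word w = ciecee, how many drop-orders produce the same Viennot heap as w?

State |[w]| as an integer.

piece 0:c — minimal
piece 1:i — minimal
piece 2:e rests on {1:i}
piece 3:c rests on {0:c}
piece 4:e rests on {2:e}
piece 5:e rests on {4:e}
minimal pieces: {0:c, 1:i}
ways to finish when only these pieces remain (= sum over removing one remaining piece with nothing left below it):
  1 left: {3}→1  {5}→1
  2 left: {0,3}→1  {3,5}→2  {4,5}→1
  3 left: {0,3,5}→3  {2,4,5}→1  {3,4,5}→3
  4 left: {0,3,4,5}→6  {1,2,4,5}→1  {2,3,4,5}→4
  placing 0:c first → 5 extensions
  placing 1:i first → 10 extensions
total linear extensions = 15

15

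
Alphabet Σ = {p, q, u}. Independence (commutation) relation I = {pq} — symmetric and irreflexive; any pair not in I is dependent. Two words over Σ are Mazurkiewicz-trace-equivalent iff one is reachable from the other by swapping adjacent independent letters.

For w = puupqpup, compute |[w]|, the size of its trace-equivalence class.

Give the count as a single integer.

3

#0=p has no predecessor
#1=u depends on [0:p]
#2=u depends on [1:u]
#3=p depends on [2:u]
#4=q depends on [2:u]
#5=p depends on [3:p]
#6=u depends on [4:q, 5:p]
#7=p depends on [6:u]
sources: [0:p]
N(rest) = Σ N(rest − s) over sources s of rest; N(one piece) = 1:
  size 1 → [7]=1
  size 2 → [6,7]=1
  size 3 → [4,6,7]=1  [5,6,7]=1
  size 4 → [3,5,6,7]=1  [4,5,6,7]=2
  size 5 → [3,4,5,6,7]=3
  size 6 → [2,3,4,5,6,7]=3
  first=0(p) contributes 3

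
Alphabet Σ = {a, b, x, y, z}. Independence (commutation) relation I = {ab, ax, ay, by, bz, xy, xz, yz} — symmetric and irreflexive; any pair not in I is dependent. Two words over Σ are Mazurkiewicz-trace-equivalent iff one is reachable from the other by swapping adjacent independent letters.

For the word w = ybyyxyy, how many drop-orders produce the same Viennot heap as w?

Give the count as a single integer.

21

drop 0:y onto floor
drop 1:b onto floor
drop 2:y onto {0:y}
drop 3:y onto {2:y}
drop 4:x onto {1:b}
drop 5:y onto {3:y}
drop 6:y onto {5:y}
ground layer = {0:y, 1:b}
drop-orders for the pieces not yet dropped (sum over which currently-grounded one goes next):
  1 to go: {4} 1  {6} 1
  2 to go: {1,4} 1  {4,6} 2  {5,6} 1
  3 to go: {1,4,6} 3  {3,5,6} 1  {4,5,6} 3
  4 to go: {1,4,5,6} 6  {2,3,5,6} 1  {3,4,5,6} 4
  5 to go: {0,2,3,5,6} 1  {1,3,4,5,6} 10  {2,3,4,5,6} 5
  if 0:y drops first: 15 orders
  if 1:b drops first: 6 orders
heap linearizations: 21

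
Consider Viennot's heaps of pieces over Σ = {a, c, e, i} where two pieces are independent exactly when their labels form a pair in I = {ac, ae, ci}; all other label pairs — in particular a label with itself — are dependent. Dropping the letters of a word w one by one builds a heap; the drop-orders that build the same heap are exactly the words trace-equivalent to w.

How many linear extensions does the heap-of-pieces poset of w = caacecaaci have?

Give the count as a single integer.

231

#0=c has no predecessor
#1=a has no predecessor
#2=a depends on [1:a]
#3=c depends on [0:c]
#4=e depends on [3:c]
#5=c depends on [4:e]
#6=a depends on [2:a]
#7=a depends on [6:a]
#8=c depends on [5:c]
#9=i depends on [4:e, 7:a]
sources: [0:c, 1:a]
N(rest) = Σ N(rest − s) over sources s of rest; N(one piece) = 1:
  size 1 → [8]=1  [9]=1
  size 2 → [5,8]=1  [7,9]=1  [8,9]=2
  size 3 → [5,8,9]=3  [6,7,9]=1  [7,8,9]=3
  size 4 → [2,6,7,9]=1  [4,5,8,9]=3  [5,7,8,9]=6  [6,7,8,9]=4
  size 5 → [1,2,6,7,9]=1  [2,6,7,8,9]=5  [3,4,5,8,9]=3  [4,5,7,8,9]=9  [5,6,7,8,9]=10
  size 6 → [0,3,4,5,8,9]=3  [1,2,6,7,8,9]=6  [2,5,6,7,8,9]=15  [3,4,5,7,8,9]=12  [4,5,6,7,8,9]=19
  size 7 → [0,3,4,5,7,8,9]=15  [1,2,5,6,7,8,9]=21  [2,4,5,6,7,8,9]=34  [3,4,5,6,7,8,9]=31
  size 8 → [0,3,4,5,6,7,8,9]=46  [1,2,4,5,6,7,8,9]=55  [2,3,4,5,6,7,8,9]=65
  first=0(c) contributes 120
  first=1(a) contributes 111
|[w]| = 231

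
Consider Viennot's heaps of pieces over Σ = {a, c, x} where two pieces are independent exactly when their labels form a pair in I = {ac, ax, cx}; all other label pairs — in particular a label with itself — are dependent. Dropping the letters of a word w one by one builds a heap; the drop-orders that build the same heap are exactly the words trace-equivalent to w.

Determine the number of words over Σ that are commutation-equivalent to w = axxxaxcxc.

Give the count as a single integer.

756

0(a) covers ∅
1(x) covers ∅
2(x) covers 1:x
3(x) covers 2:x
4(a) covers 0:a
5(x) covers 3:x
6(c) covers ∅
7(x) covers 5:x
8(c) covers 6:c
floor of heap: 0:a, 1:x, 6:c
completions by unplaced set U, small U first (add the entries for U minus each lowest piece of U):
  |U|=1: {4}:1  {7}:1  {8}:1
  |U|=2: {0,4}:1  {4,7}:2  {4,8}:2  {5,7}:1  {6,8}:1  {7,8}:2
  |U|=3: {0,4,7}:3  {0,4,8}:3  {3,5,7}:1  {4,5,7}:3  {4,6,8}:3  {4,7,8}:6  {5,7,8}:3  {6,7,8}:3
  |U|=4: {0,4,5,7}:6  {0,4,6,8}:6  {0,4,7,8}:12  {2,3,5,7}:1  {3,4,5,7}:4  {3,5,7,8}:4  {4,5,7,8}:12  {4,6,7,8}:12  {5,6,7,8}:6
  |U|=5: {0,3,4,5,7}:10  {0,4,5,7,8}:30  {0,4,6,7,8}:30  {1,2,3,5,7}:1  {2,3,4,5,7}:5  {2,3,5,7,8}:5  {3,4,5,7,8}:20  {3,5,6,7,8}:10  {4,5,6,7,8}:30
  |U|=6: {0,2,3,4,5,7}:15  {0,3,4,5,7,8}:60  {0,4,5,6,7,8}:90  {1,2,3,4,5,7}:6  {1,2,3,5,7,8}:6  {2,3,4,5,7,8}:30  {2,3,5,6,7,8}:15  {3,4,5,6,7,8}:60
  |U|=7: {0,1,2,3,4,5,7}:21  {0,2,3,4,5,7,8}:105  {0,3,4,5,6,7,8}:210  {1,2,3,4,5,7,8}:42  {1,2,3,5,6,7,8}:21  {2,3,4,5,6,7,8}:105
  start at 0(a): 168
  start at 1(x): 420
  start at 6(c): 168
sum over floor = 756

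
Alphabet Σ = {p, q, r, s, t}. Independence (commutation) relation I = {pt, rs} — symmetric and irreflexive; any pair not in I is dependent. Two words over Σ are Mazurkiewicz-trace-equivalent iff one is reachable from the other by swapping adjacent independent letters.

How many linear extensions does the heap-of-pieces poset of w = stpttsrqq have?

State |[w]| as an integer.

8

#0=s has no predecessor
#1=t depends on [0:s]
#2=p depends on [0:s]
#3=t depends on [1:t]
#4=t depends on [3:t]
#5=s depends on [2:p, 4:t]
#6=r depends on [2:p, 4:t]
#7=q depends on [5:s, 6:r]
#8=q depends on [7:q]
sources: [0:s]
N(rest) = Σ N(rest − s) over sources s of rest; N(one piece) = 1:
  size 1 → [8]=1
  size 2 → [7,8]=1
  size 3 → [5,7,8]=1  [6,7,8]=1
  size 4 → [5,6,7,8]=2
  size 5 → [2,5,6,7,8]=2  [4,5,6,7,8]=2
  size 6 → [2,4,5,6,7,8]=4  [3,4,5,6,7,8]=2
  size 7 → [1,3,4,5,6,7,8]=2  [2,3,4,5,6,7,8]=6
  first=0(s) contributes 8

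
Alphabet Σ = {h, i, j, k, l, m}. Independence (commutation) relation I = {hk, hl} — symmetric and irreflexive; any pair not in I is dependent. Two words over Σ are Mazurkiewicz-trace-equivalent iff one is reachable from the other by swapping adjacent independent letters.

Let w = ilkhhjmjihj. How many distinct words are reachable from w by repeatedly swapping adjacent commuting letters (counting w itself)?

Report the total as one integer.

drop 0:i onto floor
drop 1:l onto {0:i}
drop 2:k onto {1:l}
drop 3:h onto {0:i}
drop 4:h onto {3:h}
drop 5:j onto {2:k, 4:h}
drop 6:m onto {5:j}
drop 7:j onto {6:m}
drop 8:i onto {7:j}
drop 9:h onto {8:i}
drop 10:j onto {9:h}
ground layer = {0:i}
drop-orders for the pieces not yet dropped (sum over which currently-grounded one goes next):
  1 to go: {10} 1
  2 to go: {9,10} 1
  3 to go: {8,9,10} 1
  4 to go: {7,8,9,10} 1
  5 to go: {6,7,8,9,10} 1
  6 to go: {5,6,7,8,9,10} 1
  7 to go: {2,5,6,7,8,9,10} 1  {4,5,6,7,8,9,10} 1
  8 to go: {1,2,5,6,7,8,9,10} 1  {2,4,5,6,7,8,9,10} 2  {3,4,5,6,7,8,9,10} 1
  9 to go: {1,2,4,5,6,7,8,9,10} 3  {2,3,4,5,6,7,8,9,10} 3
  if 0:i drops first: 6 orders

6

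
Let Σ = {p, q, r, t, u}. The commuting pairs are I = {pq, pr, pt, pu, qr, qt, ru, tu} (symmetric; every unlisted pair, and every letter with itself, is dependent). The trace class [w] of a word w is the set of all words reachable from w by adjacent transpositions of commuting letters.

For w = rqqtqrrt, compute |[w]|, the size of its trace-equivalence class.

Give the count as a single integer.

56

piece 0:r — minimal
piece 1:q — minimal
piece 2:q rests on {1:q}
piece 3:t rests on {0:r}
piece 4:q rests on {2:q}
piece 5:r rests on {3:t}
piece 6:r rests on {5:r}
piece 7:t rests on {6:r}
minimal pieces: {0:r, 1:q}
ways to finish when only these pieces remain (= sum over removing one remaining piece with nothing left below it):
  1 left: {4}→1  {7}→1
  2 left: {2,4}→1  {4,7}→2  {6,7}→1
  3 left: {1,2,4}→1  {2,4,7}→3  {4,6,7}→3  {5,6,7}→1
  4 left: {1,2,4,7}→4  {2,4,6,7}→6  {3,5,6,7}→1  {4,5,6,7}→4
  5 left: {0,3,5,6,7}→1  {1,2,4,6,7}→10  {2,4,5,6,7}→10  {3,4,5,6,7}→5
  6 left: {0,3,4,5,6,7}→6  {1,2,4,5,6,7}→20  {2,3,4,5,6,7}→15
  placing 0:r first → 35 extensions
  placing 1:q first → 21 extensions
total linear extensions = 56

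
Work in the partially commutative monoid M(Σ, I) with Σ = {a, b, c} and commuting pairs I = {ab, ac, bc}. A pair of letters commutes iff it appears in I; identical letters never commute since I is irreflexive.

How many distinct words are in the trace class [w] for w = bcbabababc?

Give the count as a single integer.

2520

piece 0:b — minimal
piece 1:c — minimal
piece 2:b rests on {0:b}
piece 3:a — minimal
piece 4:b rests on {2:b}
piece 5:a rests on {3:a}
piece 6:b rests on {4:b}
piece 7:a rests on {5:a}
piece 8:b rests on {6:b}
piece 9:c rests on {1:c}
minimal pieces: {0:b, 1:c, 3:a}
ways to finish when only these pieces remain (= sum over removing one remaining piece with nothing left below it):
  1 left: {7}→1  {8}→1  {9}→1
  2 left: {1,9}→1  {5,7}→1  {6,8}→1  {7,8}→2  {7,9}→2  {8,9}→2
  3 left: {1,7,9}→3  {1,8,9}→3  {3,5,7}→1  {4,6,8}→1  {5,7,8}→3  {5,7,9}→3  {6,7,8}→3  {6,8,9}→3  {7,8,9}→6
  4 left: {1,5,7,9}→6  {1,6,8,9}→6  {1,7,8,9}→12  {2,4,6,8}→1  {3,5,7,8}→4  {3,5,7,9}→4  {4,6,7,8}→4  {4,6,8,9}→4  {5,6,7,8}→6  {5,7,8,9}→12  {6,7,8,9}→12
  5 left: {0,2,4,6,8}→1  {1,3,5,7,9}→10  {1,4,6,8,9}→10  {1,5,7,8,9}→30  {1,6,7,8,9}→30  {2,4,6,7,8}→5  {2,4,6,8,9}→5  {3,5,6,7,8}→10  {3,5,7,8,9}→20  {4,5,6,7,8}→10  {4,6,7,8,9}→20  {5,6,7,8,9}→30
  6 left: {0,2,4,6,7,8}→6  {0,2,4,6,8,9}→6  {1,2,4,6,8,9}→15  {1,3,5,7,8,9}→60  {1,4,6,7,8,9}→60  {1,5,6,7,8,9}→90  {2,4,5,6,7,8}→15  {2,4,6,7,8,9}→30  {3,4,5,6,7,8}→20  {3,5,6,7,8,9}→60  {4,5,6,7,8,9}→60
  7 left: {0,1,2,4,6,8,9}→21  {0,2,4,5,6,7,8}→21  {0,2,4,6,7,8,9}→42  {1,2,4,6,7,8,9}→105  {1,3,5,6,7,8,9}→210  {1,4,5,6,7,8,9}→210  {2,3,4,5,6,7,8}→35  {2,4,5,6,7,8,9}→105  {3,4,5,6,7,8,9}→140
  8 left: {0,1,2,4,6,7,8,9}→168  {0,2,3,4,5,6,7,8}→56  {0,2,4,5,6,7,8,9}→168  {1,2,4,5,6,7,8,9}→420  {1,3,4,5,6,7,8,9}→560  {2,3,4,5,6,7,8,9}→280
  placing 0:b first → 1260 extensions
  placing 1:c first → 504 extensions
  placing 3:a first → 756 extensions
total linear extensions = 2520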